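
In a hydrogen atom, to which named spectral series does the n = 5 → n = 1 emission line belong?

Lyman

The series is set by the lower level: n_f = 1 is the Lyman series.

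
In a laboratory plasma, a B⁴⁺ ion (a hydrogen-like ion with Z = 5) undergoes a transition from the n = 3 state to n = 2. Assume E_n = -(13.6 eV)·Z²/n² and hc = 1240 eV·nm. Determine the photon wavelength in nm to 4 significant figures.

26.26 nm

For Z = 5 the level energies scale as Z², so the effective Rydberg energy is 13.6 × 25 = 340.0 eV.
ΔE = 340.0 × (1/2² − 1/3²) = 340.0 × 0.1389 = 47.22 eV.
λ = hc/ΔE = 1240 / 47.22 = 26.26 nm.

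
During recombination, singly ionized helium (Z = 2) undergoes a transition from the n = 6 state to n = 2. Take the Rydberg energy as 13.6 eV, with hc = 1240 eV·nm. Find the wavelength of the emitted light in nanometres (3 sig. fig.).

103 nm

For Z = 2 the level energies scale as Z², so the effective Rydberg energy is 13.6 × 4 = 54.40 eV.
ΔE = 54.40 × (1/2² − 1/6²) = 54.40 × 0.2222 = 12.09 eV.
λ = hc/ΔE = 1240 / 12.09 = 103 nm.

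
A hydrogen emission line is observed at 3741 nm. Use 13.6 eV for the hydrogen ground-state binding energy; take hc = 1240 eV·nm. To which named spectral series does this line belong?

ΔE = 1240/3741 = 0.3315 eV.
This matches 13.6 × (1/5² − 1/8²), so n_f = 5: the Pfund series.

Pfund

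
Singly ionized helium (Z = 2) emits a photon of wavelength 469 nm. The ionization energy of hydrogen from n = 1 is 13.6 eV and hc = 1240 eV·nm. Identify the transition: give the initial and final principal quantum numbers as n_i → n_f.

The photon energy is ΔE = hc/λ = 1240 / 469 = 2.644 eV.
With Z = 2, ΔE = 54.40 × (1/n_f² − 1/n_i²), so 1/n_f² − 1/n_i² = 0.04860.
Trying n_f = 3 gives 1/n_i² = 0.06251, i.e. n_i ≈ 4; this pair matches.

n_i = 4, n_f = 3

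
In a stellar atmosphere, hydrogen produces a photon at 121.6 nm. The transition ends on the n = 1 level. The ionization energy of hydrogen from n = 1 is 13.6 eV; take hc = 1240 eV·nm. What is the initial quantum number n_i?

n_i = 2

The photon energy is ΔE = hc/λ = 1240 / 121.6 = 10.20 eV.
With Z = 1, ΔE = 13.60 × (1/n_f² − 1/n_i²), so 1/n_f² − 1/n_i² = 0.7498.
With n_f = 1: 1/n_i² = 1/1 − 0.7498 = 0.2502, so n_i ≈ 2.00.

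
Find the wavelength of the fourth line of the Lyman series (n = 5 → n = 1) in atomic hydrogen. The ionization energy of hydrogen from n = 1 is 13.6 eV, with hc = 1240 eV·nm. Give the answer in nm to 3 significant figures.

The Lyman series terminates on n_f = 1; the fourth line has n_i = 1+4 = 5.
ΔE = 13.60 × (1/1² − 1/5²) = 13.06 eV.
λ = 1240 / 13.06 = 95.0 nm.

95.0 nm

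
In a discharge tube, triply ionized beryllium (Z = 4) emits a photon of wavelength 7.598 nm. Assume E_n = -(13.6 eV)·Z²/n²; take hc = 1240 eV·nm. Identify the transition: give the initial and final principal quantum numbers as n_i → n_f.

The photon energy is ΔE = hc/λ = 1240 / 7.598 = 163.2 eV.
With Z = 4, ΔE = 217.6 × (1/n_f² − 1/n_i²), so 1/n_f² − 1/n_i² = 0.7500.
Trying n_f = 1 gives 1/n_i² = 0.2500, i.e. n_i ≈ 2; this pair matches.

n_i = 2, n_f = 1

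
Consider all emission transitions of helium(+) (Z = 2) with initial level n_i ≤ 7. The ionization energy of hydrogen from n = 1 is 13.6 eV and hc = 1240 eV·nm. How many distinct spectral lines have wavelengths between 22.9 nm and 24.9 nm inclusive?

Enumerate all n_i → n_f pairs with 1 ≤ n_f < n_i ≤ 7 and compute λ = 1240 / [13.6·4·(1/n_f² − 1/n_i²)].
Lines falling in [22.9, 24.9] nm: 7→1 (23.27 nm), 6→1 (23.45 nm), 5→1 (23.74 nm), 4→1 (24.31 nm).

4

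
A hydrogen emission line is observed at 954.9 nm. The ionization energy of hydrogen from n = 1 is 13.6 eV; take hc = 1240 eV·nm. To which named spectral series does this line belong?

ΔE = 1240/954.9 = 1.299 eV.
This matches 13.6 × (1/3² − 1/8²), so n_f = 3: the Paschen series.

Paschen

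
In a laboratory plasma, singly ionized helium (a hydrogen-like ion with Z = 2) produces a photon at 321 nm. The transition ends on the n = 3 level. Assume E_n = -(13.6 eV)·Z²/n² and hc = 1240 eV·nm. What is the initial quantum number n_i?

n_i = 5

The photon energy is ΔE = hc/λ = 1240 / 321 = 3.863 eV.
With Z = 2, ΔE = 54.40 × (1/n_f² − 1/n_i²), so 1/n_f² − 1/n_i² = 0.07101.
With n_f = 3: 1/n_i² = 1/9 − 0.07101 = 0.04010, so n_i ≈ 4.99.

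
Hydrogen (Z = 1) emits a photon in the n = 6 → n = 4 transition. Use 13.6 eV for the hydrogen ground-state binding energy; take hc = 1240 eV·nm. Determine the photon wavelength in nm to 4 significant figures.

ΔE = 13.60 × (1/4² − 1/6²) = 13.60 × 0.03472 = 0.4722 eV.
λ = hc/ΔE = 1240 / 0.4722 = 2626 nm.

2626 nm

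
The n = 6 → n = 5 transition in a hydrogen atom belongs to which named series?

Pfund

The series is set by the lower level: n_f = 5 is the Pfund series.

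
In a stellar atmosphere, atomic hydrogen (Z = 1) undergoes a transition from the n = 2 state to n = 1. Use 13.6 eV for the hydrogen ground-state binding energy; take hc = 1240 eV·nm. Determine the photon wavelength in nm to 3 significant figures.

122 nm

ΔE = 13.60 × (1/1² − 1/2²) = 13.60 × 0.7500 = 10.20 eV.
λ = hc/ΔE = 1240 / 10.20 = 122 nm.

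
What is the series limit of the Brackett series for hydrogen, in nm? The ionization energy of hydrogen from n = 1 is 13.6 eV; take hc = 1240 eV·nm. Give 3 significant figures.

1460 nm

The Brackett series has lower level n_f = 4; the series limit corresponds to n_i → ∞.
ΔE_max = 13.6 × 1 / 4² = 0.8500 eV.
λ_min = 1240 / 0.8500 = 1460 nm.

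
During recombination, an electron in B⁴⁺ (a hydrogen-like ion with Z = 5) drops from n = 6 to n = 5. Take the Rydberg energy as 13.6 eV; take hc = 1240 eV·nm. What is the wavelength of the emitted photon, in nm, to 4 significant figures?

298.4 nm

For Z = 5 the level energies scale as Z², so the effective Rydberg energy is 13.6 × 25 = 340.0 eV.
ΔE = 340.0 × (1/5² − 1/6²) = 340.0 × 0.01222 = 4.156 eV.
λ = hc/ΔE = 1240 / 4.156 = 298.4 nm.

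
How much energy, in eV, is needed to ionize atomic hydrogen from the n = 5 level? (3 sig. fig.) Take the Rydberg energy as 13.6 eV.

0.544 eV

E_5 = −13.60/25 = −0.544 eV, so ionization (to E = 0) requires 0.544 eV.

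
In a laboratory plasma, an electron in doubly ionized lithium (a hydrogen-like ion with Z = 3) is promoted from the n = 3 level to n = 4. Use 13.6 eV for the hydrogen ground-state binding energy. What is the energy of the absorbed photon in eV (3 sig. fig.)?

The Bohr energies scale as Z², so for Z = 3: E_n = −122.4/n² eV.
E_4 = −122.4/16 = −7.650 eV and E_3 = −122.4/9 = −13.60 eV.
The photon energy is |E_4 − E_3| = 5.95 eV.

5.95 eV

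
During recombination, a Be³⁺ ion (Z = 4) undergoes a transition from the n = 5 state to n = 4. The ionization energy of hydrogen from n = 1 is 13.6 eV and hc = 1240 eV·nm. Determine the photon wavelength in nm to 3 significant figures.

253 nm

For Z = 4 the level energies scale as Z², so the effective Rydberg energy is 13.6 × 16 = 217.6 eV.
ΔE = 217.6 × (1/4² − 1/5²) = 217.6 × 0.02250 = 4.896 eV.
λ = hc/ΔE = 1240 / 4.896 = 253 nm.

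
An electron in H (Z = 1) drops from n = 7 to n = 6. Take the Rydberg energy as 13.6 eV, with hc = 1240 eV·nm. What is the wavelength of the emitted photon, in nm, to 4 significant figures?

12370 nm

ΔE = 13.60 × (1/6² − 1/7²) = 13.60 × 0.007370 = 0.1002 eV.
λ = hc/ΔE = 1240 / 0.1002 = 12370 nm.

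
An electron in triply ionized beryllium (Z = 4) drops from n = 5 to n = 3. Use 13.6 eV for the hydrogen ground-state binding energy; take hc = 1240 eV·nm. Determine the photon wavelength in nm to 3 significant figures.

80.1 nm

For Z = 4 the level energies scale as Z², so the effective Rydberg energy is 13.6 × 16 = 217.6 eV.
ΔE = 217.6 × (1/3² − 1/5²) = 217.6 × 0.07111 = 15.47 eV.
λ = hc/ΔE = 1240 / 15.47 = 80.1 nm.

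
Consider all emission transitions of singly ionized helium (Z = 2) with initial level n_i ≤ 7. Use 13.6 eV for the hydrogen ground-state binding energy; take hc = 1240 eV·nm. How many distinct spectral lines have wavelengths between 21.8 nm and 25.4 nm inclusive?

Enumerate all n_i → n_f pairs with 1 ≤ n_f < n_i ≤ 7 and compute λ = 1240 / [13.6·4·(1/n_f² − 1/n_i²)].
Lines falling in [21.8, 25.4] nm: 7→1 (23.27 nm), 6→1 (23.45 nm), 5→1 (23.74 nm), 4→1 (24.31 nm).

4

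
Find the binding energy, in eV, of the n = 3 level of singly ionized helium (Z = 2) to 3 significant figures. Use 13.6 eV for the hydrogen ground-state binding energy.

6.04 eV

E_n = −13.6 Z²/n² = −54.40/n² eV for Z = 2.
E_3 = −54.40/9 = −6.04 eV, so ionization (to E = 0) requires 6.04 eV.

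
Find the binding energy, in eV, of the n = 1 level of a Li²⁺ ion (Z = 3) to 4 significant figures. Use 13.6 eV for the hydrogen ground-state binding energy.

E_n = −13.6 Z²/n² = −122.4/n² eV for Z = 3.
E_1 = −122.4/1 = −122.4 eV, so ionization (to E = 0) requires 122.4 eV.

122.4 eV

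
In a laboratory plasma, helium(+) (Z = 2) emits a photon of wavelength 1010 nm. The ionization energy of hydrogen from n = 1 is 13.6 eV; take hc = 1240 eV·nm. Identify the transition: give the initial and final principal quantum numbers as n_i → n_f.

The photon energy is ΔE = hc/λ = 1240 / 1010 = 1.228 eV.
With Z = 2, ΔE = 54.40 × (1/n_f² − 1/n_i²), so 1/n_f² − 1/n_i² = 0.02257.
Trying n_f = 4 gives 1/n_i² = 0.03993, i.e. n_i ≈ 5; this pair matches.

n_i = 5, n_f = 4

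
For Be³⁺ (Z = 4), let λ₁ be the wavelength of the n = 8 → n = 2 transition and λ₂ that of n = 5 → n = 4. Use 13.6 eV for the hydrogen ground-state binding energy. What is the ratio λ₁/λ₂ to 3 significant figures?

0.0960

λ ∝ 1/ΔE ∝ 1/(1/n_f² − 1/n_i²), and the Z² and hc factors cancel in the ratio.
λ₁/λ₂ = (1/4² − 1/5²)/(1/2² − 1/8²) = 0.02250/0.2344 = 0.0960.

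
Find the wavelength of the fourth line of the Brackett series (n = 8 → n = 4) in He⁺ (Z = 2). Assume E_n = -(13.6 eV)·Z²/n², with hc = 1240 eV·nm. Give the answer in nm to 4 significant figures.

486.3 nm

The Brackett series terminates on n_f = 4; the fourth line has n_i = 4+4 = 8.
ΔE = 54.40 × (1/4² − 1/8²) = 2.550 eV.
λ = 1240 / 2.550 = 486.3 nm.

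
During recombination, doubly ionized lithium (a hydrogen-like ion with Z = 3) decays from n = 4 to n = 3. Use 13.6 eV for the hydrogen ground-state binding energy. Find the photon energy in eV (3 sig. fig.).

The Bohr energies scale as Z², so for Z = 3: E_n = −122.4/n² eV.
E_4 = −122.4/16 = −7.650 eV and E_3 = −122.4/9 = −13.60 eV.
The photon energy is |E_4 − E_3| = 5.95 eV.

5.95 eV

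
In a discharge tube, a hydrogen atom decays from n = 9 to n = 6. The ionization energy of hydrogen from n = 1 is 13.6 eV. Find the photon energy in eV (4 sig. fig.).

E_9 = −13.60/81 = −0.1679 eV and E_6 = −13.60/36 = −0.3778 eV.
The photon energy is |E_9 − E_6| = 0.2099 eV.

0.2099 eV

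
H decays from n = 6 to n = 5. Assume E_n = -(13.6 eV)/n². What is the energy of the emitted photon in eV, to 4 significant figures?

0.1662 eV

E_6 = −13.60/36 = −0.3778 eV and E_5 = −13.60/25 = −0.5440 eV.
The photon energy is |E_6 − E_5| = 0.1662 eV.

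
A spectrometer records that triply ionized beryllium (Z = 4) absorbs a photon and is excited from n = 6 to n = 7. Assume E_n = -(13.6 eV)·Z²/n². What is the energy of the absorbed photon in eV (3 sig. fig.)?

The Bohr energies scale as Z², so for Z = 4: E_n = −217.6/n² eV.
E_7 = −217.6/49 = −4.441 eV and E_6 = −217.6/36 = −6.044 eV.
The photon energy is |E_7 − E_6| = 1.60 eV.

1.60 eV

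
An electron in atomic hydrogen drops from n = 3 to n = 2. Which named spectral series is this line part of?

Balmer

The series is set by the lower level: n_f = 2 is the Balmer series.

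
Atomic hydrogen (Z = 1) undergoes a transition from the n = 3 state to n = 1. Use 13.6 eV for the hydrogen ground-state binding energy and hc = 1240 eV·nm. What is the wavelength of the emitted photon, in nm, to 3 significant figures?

ΔE = 13.60 × (1/1² − 1/3²) = 13.60 × 0.8889 = 12.09 eV.
λ = hc/ΔE = 1240 / 12.09 = 103 nm.
This line belongs to the Lyman series.

103 nm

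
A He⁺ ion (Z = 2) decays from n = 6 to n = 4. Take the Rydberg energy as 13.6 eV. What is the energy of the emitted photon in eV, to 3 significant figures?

The Bohr energies scale as Z², so for Z = 2: E_n = −54.40/n² eV.
E_6 = −54.40/36 = −1.511 eV and E_4 = −54.40/16 = −3.400 eV.
The photon energy is |E_6 − E_4| = 1.89 eV.

1.89 eV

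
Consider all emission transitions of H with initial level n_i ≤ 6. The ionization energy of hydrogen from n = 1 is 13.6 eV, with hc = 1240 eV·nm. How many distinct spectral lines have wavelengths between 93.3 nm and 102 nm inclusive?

Enumerate all n_i → n_f pairs with 1 ≤ n_f < n_i ≤ 6 and compute λ = 1240 / [13.6·1·(1/n_f² − 1/n_i²)].
Lines falling in [93.3, 102] nm: 6→1 (93.78 nm), 5→1 (94.98 nm), 4→1 (97.25 nm).

3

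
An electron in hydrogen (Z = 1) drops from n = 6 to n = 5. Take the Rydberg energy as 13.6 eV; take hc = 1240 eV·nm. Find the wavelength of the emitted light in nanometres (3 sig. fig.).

ΔE = 13.60 × (1/5² − 1/6²) = 13.60 × 0.01222 = 0.1662 eV.
λ = hc/ΔE = 1240 / 0.1662 = 7460 nm.
This line belongs to the Pfund series.

7460 nm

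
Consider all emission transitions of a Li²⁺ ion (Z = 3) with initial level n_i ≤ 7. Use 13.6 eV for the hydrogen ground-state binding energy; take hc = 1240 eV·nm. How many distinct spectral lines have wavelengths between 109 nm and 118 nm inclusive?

Enumerate all n_i → n_f pairs with 1 ≤ n_f < n_i ≤ 7 and compute λ = 1240 / [13.6·9·(1/n_f² − 1/n_i²)].
Lines falling in [109, 118] nm: 7→3 (111.7 nm).

1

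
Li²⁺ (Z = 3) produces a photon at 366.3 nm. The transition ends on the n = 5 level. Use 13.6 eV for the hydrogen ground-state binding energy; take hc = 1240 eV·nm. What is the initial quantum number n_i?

n_i = 9

The photon energy is ΔE = hc/λ = 1240 / 366.3 = 3.385 eV.
With Z = 3, ΔE = 122.4 × (1/n_f² − 1/n_i²), so 1/n_f² − 1/n_i² = 0.02766.
With n_f = 5: 1/n_i² = 1/25 − 0.02766 = 0.01234, so n_i ≈ 9.00.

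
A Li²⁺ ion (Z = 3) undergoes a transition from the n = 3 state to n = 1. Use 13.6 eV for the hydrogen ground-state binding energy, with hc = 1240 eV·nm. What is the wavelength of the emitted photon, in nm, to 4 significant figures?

11.40 nm

For Z = 3 the level energies scale as Z², so the effective Rydberg energy is 13.6 × 9 = 122.4 eV.
ΔE = 122.4 × (1/1² − 1/3²) = 122.4 × 0.8889 = 108.8 eV.
λ = hc/ΔE = 1240 / 108.8 = 11.40 nm.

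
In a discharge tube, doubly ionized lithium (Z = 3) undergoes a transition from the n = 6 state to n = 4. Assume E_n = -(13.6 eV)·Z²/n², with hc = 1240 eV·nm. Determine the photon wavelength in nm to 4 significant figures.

For Z = 3 the level energies scale as Z², so the effective Rydberg energy is 13.6 × 9 = 122.4 eV.
ΔE = 122.4 × (1/4² − 1/6²) = 122.4 × 0.03472 = 4.250 eV.
λ = hc/ΔE = 1240 / 4.250 = 291.8 nm.

291.8 nm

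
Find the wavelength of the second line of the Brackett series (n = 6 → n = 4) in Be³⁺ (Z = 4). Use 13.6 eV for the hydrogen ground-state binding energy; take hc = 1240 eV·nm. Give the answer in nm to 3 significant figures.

The Brackett series terminates on n_f = 4; the second line has n_i = 4+2 = 6.
ΔE = 217.6 × (1/4² − 1/6²) = 7.556 eV.
λ = 1240 / 7.556 = 164 nm.

164 nm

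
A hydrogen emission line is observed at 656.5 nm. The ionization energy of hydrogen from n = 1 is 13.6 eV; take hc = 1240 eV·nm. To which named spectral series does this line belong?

ΔE = 1240/656.5 = 1.889 eV.
This matches 13.6 × (1/2² − 1/3²), so n_f = 2: the Balmer series.

Balmer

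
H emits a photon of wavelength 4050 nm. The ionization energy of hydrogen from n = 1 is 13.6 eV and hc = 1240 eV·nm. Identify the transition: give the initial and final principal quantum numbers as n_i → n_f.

n_i = 5, n_f = 4

The photon energy is ΔE = hc/λ = 1240 / 4050 = 0.3062 eV.
With Z = 1, ΔE = 13.60 × (1/n_f² − 1/n_i²), so 1/n_f² − 1/n_i² = 0.02251.
Trying n_f = 4 gives 1/n_i² = 0.03999, i.e. n_i ≈ 5; this pair matches.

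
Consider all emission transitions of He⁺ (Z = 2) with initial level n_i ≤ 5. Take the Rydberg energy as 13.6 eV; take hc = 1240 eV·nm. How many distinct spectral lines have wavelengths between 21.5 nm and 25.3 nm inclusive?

2

Enumerate all n_i → n_f pairs with 1 ≤ n_f < n_i ≤ 5 and compute λ = 1240 / [13.6·4·(1/n_f² − 1/n_i²)].
Lines falling in [21.5, 25.3] nm: 5→1 (23.74 nm), 4→1 (24.31 nm).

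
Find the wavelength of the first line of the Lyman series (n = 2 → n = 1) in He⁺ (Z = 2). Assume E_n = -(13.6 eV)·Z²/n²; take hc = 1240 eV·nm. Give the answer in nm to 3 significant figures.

The Lyman series terminates on n_f = 1; the first line has n_i = 1+1 = 2.
ΔE = 54.40 × (1/1² − 1/2²) = 40.80 eV.
λ = 1240 / 40.80 = 30.4 nm.

30.4 nm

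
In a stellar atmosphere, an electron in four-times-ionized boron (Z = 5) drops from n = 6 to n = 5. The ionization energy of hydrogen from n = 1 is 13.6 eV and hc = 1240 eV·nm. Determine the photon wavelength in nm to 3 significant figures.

For Z = 5 the level energies scale as Z², so the effective Rydberg energy is 13.6 × 25 = 340.0 eV.
ΔE = 340.0 × (1/5² − 1/6²) = 340.0 × 0.01222 = 4.156 eV.
λ = hc/ΔE = 1240 / 4.156 = 298 nm.

298 nm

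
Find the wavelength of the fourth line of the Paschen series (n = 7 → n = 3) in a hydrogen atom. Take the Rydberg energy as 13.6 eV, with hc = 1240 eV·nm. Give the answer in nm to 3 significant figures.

The Paschen series terminates on n_f = 3; the fourth line has n_i = 3+4 = 7.
ΔE = 13.60 × (1/3² − 1/7²) = 1.234 eV.
λ = 1240 / 1.234 = 1010 nm.

1010 nm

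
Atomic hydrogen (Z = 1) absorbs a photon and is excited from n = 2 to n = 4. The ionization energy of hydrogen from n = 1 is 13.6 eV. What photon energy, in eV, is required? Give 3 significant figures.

E_4 = −13.60/16 = −0.8500 eV and E_2 = −13.60/4 = −3.400 eV.
The photon energy is |E_4 − E_2| = 2.55 eV.

2.55 eV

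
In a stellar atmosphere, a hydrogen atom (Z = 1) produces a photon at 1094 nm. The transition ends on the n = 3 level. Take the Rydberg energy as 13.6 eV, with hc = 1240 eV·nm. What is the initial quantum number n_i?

The photon energy is ΔE = hc/λ = 1240 / 1094 = 1.133 eV.
With Z = 1, ΔE = 13.60 × (1/n_f² − 1/n_i²), so 1/n_f² − 1/n_i² = 0.08334.
With n_f = 3: 1/n_i² = 1/9 − 0.08334 = 0.02777, so n_i ≈ 6.00.

n_i = 6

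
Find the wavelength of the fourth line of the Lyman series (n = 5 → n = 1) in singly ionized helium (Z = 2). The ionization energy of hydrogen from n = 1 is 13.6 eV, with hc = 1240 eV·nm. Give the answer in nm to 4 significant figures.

The Lyman series terminates on n_f = 1; the fourth line has n_i = 1+4 = 5.
ΔE = 54.40 × (1/1² − 1/5²) = 52.22 eV.
λ = 1240 / 52.22 = 23.74 nm.

23.74 nm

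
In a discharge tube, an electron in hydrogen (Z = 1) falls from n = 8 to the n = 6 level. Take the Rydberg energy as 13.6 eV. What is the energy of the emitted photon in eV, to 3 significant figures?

E_8 = −13.60/64 = −0.2125 eV and E_6 = −13.60/36 = −0.3778 eV.
The photon energy is |E_8 − E_6| = 0.165 eV.

0.165 eV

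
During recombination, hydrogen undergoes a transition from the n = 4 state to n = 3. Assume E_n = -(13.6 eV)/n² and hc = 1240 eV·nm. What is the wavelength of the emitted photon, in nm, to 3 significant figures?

ΔE = 13.60 × (1/3² − 1/4²) = 13.60 × 0.04861 = 0.6611 eV.
λ = hc/ΔE = 1240 / 0.6611 = 1880 nm.
This line belongs to the Paschen series.

1880 nm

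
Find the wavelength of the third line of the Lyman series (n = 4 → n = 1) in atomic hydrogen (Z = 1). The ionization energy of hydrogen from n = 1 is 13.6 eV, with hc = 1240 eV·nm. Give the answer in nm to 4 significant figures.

97.25 nm

The Lyman series terminates on n_f = 1; the third line has n_i = 1+3 = 4.
ΔE = 13.60 × (1/1² − 1/4²) = 12.75 eV.
λ = 1240 / 12.75 = 97.25 nm.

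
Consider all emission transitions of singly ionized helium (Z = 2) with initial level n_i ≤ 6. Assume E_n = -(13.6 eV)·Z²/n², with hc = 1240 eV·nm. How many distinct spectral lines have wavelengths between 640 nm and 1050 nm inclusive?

2

Enumerate all n_i → n_f pairs with 1 ≤ n_f < n_i ≤ 6 and compute λ = 1240 / [13.6·4·(1/n_f² − 1/n_i²)].
Lines falling in [640, 1050] nm: 6→4 (656.5 nm), 5→4 (1013 nm).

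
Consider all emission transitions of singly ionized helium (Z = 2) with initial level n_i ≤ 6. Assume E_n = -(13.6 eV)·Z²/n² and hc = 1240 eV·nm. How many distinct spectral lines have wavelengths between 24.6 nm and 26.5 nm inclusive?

1

Enumerate all n_i → n_f pairs with 1 ≤ n_f < n_i ≤ 6 and compute λ = 1240 / [13.6·4·(1/n_f² − 1/n_i²)].
Lines falling in [24.6, 26.5] nm: 3→1 (25.64 nm).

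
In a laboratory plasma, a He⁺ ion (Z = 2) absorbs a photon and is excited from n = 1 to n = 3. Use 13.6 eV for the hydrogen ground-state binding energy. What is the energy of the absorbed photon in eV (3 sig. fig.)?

48.4 eV

The Bohr energies scale as Z², so for Z = 2: E_n = −54.40/n² eV.
E_3 = −54.40/9 = −6.044 eV and E_1 = −54.40/1 = −54.40 eV.
The photon energy is |E_3 − E_1| = 48.4 eV.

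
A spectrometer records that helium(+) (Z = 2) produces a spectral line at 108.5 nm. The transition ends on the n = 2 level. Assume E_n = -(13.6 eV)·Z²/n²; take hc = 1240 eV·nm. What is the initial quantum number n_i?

n_i = 5

The photon energy is ΔE = hc/λ = 1240 / 108.5 = 11.43 eV.
With Z = 2, ΔE = 54.40 × (1/n_f² − 1/n_i²), so 1/n_f² − 1/n_i² = 0.2101.
With n_f = 2: 1/n_i² = 1/4 − 0.2101 = 0.03992, so n_i ≈ 5.01.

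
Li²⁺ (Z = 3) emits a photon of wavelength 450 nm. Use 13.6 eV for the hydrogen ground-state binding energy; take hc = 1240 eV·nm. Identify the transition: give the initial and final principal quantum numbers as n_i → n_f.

n_i = 5, n_f = 4

The photon energy is ΔE = hc/λ = 1240 / 450 = 2.756 eV.
With Z = 3, ΔE = 122.4 × (1/n_f² − 1/n_i²), so 1/n_f² − 1/n_i² = 0.02251.
Trying n_f = 4 gives 1/n_i² = 0.03999, i.e. n_i ≈ 5; this pair matches.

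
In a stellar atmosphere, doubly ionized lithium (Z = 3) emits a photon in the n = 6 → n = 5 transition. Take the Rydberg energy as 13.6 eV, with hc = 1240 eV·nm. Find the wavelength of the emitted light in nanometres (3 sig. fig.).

829 nm

For Z = 3 the level energies scale as Z², so the effective Rydberg energy is 13.6 × 9 = 122.4 eV.
ΔE = 122.4 × (1/5² − 1/6²) = 122.4 × 0.01222 = 1.496 eV.
λ = hc/ΔE = 1240 / 1.496 = 829 nm.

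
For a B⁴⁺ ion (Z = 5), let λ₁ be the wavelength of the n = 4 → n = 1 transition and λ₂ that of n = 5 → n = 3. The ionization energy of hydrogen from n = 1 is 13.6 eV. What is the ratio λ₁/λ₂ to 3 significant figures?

0.0759

λ ∝ 1/ΔE ∝ 1/(1/n_f² − 1/n_i²), and the Z² and hc factors cancel in the ratio.
λ₁/λ₂ = (1/3² − 1/5²)/(1/1² − 1/4²) = 0.07111/0.9375 = 0.0759.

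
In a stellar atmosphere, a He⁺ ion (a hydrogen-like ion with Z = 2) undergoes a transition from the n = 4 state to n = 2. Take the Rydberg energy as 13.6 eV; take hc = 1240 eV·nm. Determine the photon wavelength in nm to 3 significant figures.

122 nm

For Z = 2 the level energies scale as Z², so the effective Rydberg energy is 13.6 × 4 = 54.40 eV.
ΔE = 54.40 × (1/2² − 1/4²) = 54.40 × 0.1875 = 10.20 eV.
λ = hc/ΔE = 1240 / 10.20 = 122 nm.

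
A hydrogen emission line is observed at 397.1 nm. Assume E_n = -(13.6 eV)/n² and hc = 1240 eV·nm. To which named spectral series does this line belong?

Balmer

ΔE = 1240/397.1 = 3.123 eV.
This matches 13.6 × (1/2² − 1/7²), so n_f = 2: the Balmer series.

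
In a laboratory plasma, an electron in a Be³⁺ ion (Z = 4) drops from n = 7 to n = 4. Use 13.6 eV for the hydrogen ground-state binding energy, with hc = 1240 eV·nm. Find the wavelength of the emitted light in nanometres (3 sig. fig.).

For Z = 4 the level energies scale as Z², so the effective Rydberg energy is 13.6 × 16 = 217.6 eV.
ΔE = 217.6 × (1/4² − 1/7²) = 217.6 × 0.04209 = 9.159 eV.
λ = hc/ΔE = 1240 / 9.159 = 135 nm.

135 nm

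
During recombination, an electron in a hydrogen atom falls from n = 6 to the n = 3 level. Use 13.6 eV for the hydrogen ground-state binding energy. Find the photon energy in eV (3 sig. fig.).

E_6 = −13.60/36 = −0.3778 eV and E_3 = −13.60/9 = −1.511 eV.
The photon energy is |E_6 − E_3| = 1.13 eV.

1.13 eV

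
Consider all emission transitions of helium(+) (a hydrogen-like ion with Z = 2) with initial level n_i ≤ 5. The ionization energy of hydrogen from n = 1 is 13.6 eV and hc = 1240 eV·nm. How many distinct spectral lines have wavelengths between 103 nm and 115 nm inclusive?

1

Enumerate all n_i → n_f pairs with 1 ≤ n_f < n_i ≤ 5 and compute λ = 1240 / [13.6·4·(1/n_f² − 1/n_i²)].
Lines falling in [103, 115] nm: 5→2 (108.5 nm).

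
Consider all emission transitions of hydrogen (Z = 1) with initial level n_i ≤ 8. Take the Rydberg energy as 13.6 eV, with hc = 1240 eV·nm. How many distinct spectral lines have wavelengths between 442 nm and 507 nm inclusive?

1

Enumerate all n_i → n_f pairs with 1 ≤ n_f < n_i ≤ 8 and compute λ = 1240 / [13.6·1·(1/n_f² − 1/n_i²)].
Lines falling in [442, 507] nm: 4→2 (486.3 nm).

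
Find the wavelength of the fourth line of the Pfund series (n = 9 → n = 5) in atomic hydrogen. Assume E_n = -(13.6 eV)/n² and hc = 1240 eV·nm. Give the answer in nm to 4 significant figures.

The Pfund series terminates on n_f = 5; the fourth line has n_i = 5+4 = 9.
ΔE = 13.60 × (1/5² − 1/9²) = 0.3761 eV.
λ = 1240 / 0.3761 = 3297 nm.

3297 nm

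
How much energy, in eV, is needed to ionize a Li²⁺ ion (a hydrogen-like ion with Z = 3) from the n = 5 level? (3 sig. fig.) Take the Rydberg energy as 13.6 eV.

4.90 eV

E_n = −13.6 Z²/n² = −122.4/n² eV for Z = 3.
E_5 = −122.4/25 = −4.90 eV, so ionization (to E = 0) requires 4.90 eV.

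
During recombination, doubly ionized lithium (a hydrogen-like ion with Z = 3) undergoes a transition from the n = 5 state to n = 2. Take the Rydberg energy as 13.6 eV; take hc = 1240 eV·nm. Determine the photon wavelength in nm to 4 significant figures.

For Z = 3 the level energies scale as Z², so the effective Rydberg energy is 13.6 × 9 = 122.4 eV.
ΔE = 122.4 × (1/2² − 1/5²) = 122.4 × 0.2100 = 25.70 eV.
λ = hc/ΔE = 1240 / 25.70 = 48.24 nm.

48.24 nm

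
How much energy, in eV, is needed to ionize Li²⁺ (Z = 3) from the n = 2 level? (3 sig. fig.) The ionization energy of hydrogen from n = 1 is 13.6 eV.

30.6 eV

E_n = −13.6 Z²/n² = −122.4/n² eV for Z = 3.
E_2 = −122.4/4 = −30.6 eV, so ionization (to E = 0) requires 30.6 eV.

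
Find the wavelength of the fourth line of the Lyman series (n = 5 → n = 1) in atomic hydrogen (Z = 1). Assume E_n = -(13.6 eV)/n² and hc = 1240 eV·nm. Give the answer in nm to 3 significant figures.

The Lyman series terminates on n_f = 1; the fourth line has n_i = 1+4 = 5.
ΔE = 13.60 × (1/1² − 1/5²) = 13.06 eV.
λ = 1240 / 13.06 = 95.0 nm.

95.0 nm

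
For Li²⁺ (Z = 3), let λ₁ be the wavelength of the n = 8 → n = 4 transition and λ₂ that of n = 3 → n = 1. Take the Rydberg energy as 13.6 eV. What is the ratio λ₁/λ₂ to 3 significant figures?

λ ∝ 1/ΔE ∝ 1/(1/n_f² − 1/n_i²), and the Z² and hc factors cancel in the ratio.
λ₁/λ₂ = (1/1² − 1/3²)/(1/4² − 1/8²) = 0.8889/0.04688 = 19.0.

19.0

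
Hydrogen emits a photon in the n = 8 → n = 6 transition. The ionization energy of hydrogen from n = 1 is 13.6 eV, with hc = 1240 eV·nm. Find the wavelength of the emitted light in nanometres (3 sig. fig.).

ΔE = 13.60 × (1/6² − 1/8²) = 13.60 × 0.01215 = 0.1653 eV.
λ = hc/ΔE = 1240 / 0.1653 = 7500 nm.

7500 nm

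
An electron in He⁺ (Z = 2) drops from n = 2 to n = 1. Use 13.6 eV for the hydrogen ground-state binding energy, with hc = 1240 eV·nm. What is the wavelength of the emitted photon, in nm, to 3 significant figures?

30.4 nm

For Z = 2 the level energies scale as Z², so the effective Rydberg energy is 13.6 × 4 = 54.40 eV.
ΔE = 54.40 × (1/1² − 1/2²) = 54.40 × 0.7500 = 40.80 eV.
λ = hc/ΔE = 1240 / 40.80 = 30.4 nm.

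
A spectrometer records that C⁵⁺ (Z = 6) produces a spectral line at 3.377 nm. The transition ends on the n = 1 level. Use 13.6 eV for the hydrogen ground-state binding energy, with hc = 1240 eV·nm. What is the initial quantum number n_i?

The photon energy is ΔE = hc/λ = 1240 / 3.377 = 367.2 eV.
With Z = 6, ΔE = 489.6 × (1/n_f² − 1/n_i²), so 1/n_f² − 1/n_i² = 0.7500.
With n_f = 1: 1/n_i² = 1/1 − 0.7500 = 0.2500, so n_i ≈ 2.00.

n_i = 2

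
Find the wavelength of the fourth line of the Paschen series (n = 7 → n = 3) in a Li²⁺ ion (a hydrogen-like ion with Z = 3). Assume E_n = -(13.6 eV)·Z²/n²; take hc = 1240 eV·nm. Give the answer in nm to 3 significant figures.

The Paschen series terminates on n_f = 3; the fourth line has n_i = 3+4 = 7.
ΔE = 122.4 × (1/3² − 1/7²) = 11.10 eV.
λ = 1240 / 11.10 = 112 nm.

112 nm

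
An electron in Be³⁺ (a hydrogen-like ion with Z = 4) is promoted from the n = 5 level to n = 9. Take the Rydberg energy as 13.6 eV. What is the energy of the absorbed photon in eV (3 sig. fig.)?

The Bohr energies scale as Z², so for Z = 4: E_n = −217.6/n² eV.
E_9 = −217.6/81 = −2.686 eV and E_5 = −217.6/25 = −8.704 eV.
The photon energy is |E_9 − E_5| = 6.02 eV.

6.02 eV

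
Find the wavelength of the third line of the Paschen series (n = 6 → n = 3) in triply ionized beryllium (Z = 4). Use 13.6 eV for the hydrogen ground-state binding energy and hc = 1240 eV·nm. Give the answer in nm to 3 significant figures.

68.4 nm

The Paschen series terminates on n_f = 3; the third line has n_i = 3+3 = 6.
ΔE = 217.6 × (1/3² − 1/6²) = 18.13 eV.
λ = 1240 / 18.13 = 68.4 nm.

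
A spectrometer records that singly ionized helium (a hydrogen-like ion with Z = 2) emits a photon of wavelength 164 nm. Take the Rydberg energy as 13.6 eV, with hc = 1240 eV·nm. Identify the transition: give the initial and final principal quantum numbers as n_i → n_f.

The photon energy is ΔE = hc/λ = 1240 / 164 = 7.561 eV.
With Z = 2, ΔE = 54.40 × (1/n_f² − 1/n_i²), so 1/n_f² − 1/n_i² = 0.1390.
Trying n_f = 2 gives 1/n_i² = 0.1110, i.e. n_i ≈ 3; this pair matches.

n_i = 3, n_f = 2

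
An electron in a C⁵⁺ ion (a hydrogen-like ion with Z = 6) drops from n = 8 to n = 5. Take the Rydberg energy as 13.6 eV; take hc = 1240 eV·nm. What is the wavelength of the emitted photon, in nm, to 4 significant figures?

103.9 nm

For Z = 6 the level energies scale as Z², so the effective Rydberg energy is 13.6 × 36 = 489.6 eV.
ΔE = 489.6 × (1/5² − 1/8²) = 489.6 × 0.02438 = 11.93 eV.
λ = hc/ΔE = 1240 / 11.93 = 103.9 nm.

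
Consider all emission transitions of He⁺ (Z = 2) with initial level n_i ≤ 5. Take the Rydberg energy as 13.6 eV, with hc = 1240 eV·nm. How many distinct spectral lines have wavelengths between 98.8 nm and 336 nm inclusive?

4

Enumerate all n_i → n_f pairs with 1 ≤ n_f < n_i ≤ 5 and compute λ = 1240 / [13.6·4·(1/n_f² − 1/n_i²)].
Lines falling in [98.8, 336] nm: 5→2 (108.5 nm), 4→2 (121.6 nm), 3→2 (164.1 nm), 5→3 (320.5 nm).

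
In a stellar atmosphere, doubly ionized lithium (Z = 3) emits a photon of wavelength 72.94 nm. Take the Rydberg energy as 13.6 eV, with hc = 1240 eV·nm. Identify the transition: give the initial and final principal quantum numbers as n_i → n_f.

The photon energy is ΔE = hc/λ = 1240 / 72.94 = 17.00 eV.
With Z = 3, ΔE = 122.4 × (1/n_f² − 1/n_i²), so 1/n_f² − 1/n_i² = 0.1389.
Trying n_f = 2 gives 1/n_i² = 0.1111, i.e. n_i ≈ 3; this pair matches.

n_i = 3, n_f = 2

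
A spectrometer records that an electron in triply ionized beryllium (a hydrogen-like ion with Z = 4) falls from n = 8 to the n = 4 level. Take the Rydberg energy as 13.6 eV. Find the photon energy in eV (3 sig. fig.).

10.2 eV

The Bohr energies scale as Z², so for Z = 4: E_n = −217.6/n² eV.
E_8 = −217.6/64 = −3.400 eV and E_4 = −217.6/16 = −13.60 eV.
The photon energy is |E_8 − E_4| = 10.2 eV.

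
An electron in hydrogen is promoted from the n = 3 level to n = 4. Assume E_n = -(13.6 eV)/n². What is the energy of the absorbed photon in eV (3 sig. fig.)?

0.661 eV

E_4 = −13.60/16 = −0.8500 eV and E_3 = −13.60/9 = −1.511 eV.
The photon energy is |E_4 − E_3| = 0.661 eV.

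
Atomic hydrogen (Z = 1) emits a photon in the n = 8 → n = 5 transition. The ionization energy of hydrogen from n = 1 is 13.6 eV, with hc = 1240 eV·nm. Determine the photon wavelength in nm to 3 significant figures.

3740 nm

ΔE = 13.60 × (1/5² − 1/8²) = 13.60 × 0.02438 = 0.3315 eV.
λ = hc/ΔE = 1240 / 0.3315 = 3740 nm.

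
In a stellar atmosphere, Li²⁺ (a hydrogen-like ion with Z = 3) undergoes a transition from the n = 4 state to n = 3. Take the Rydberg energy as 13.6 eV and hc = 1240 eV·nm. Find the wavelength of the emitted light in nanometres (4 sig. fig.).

For Z = 3 the level energies scale as Z², so the effective Rydberg energy is 13.6 × 9 = 122.4 eV.
ΔE = 122.4 × (1/3² − 1/4²) = 122.4 × 0.04861 = 5.950 eV.
λ = hc/ΔE = 1240 / 5.950 = 208.4 nm.

208.4 nm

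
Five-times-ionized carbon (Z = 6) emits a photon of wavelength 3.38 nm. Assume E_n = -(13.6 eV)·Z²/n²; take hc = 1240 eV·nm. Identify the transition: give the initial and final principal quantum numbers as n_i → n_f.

n_i = 2, n_f = 1

The photon energy is ΔE = hc/λ = 1240 / 3.38 = 366.9 eV.
With Z = 6, ΔE = 489.6 × (1/n_f² − 1/n_i²), so 1/n_f² − 1/n_i² = 0.7493.
Trying n_f = 1 gives 1/n_i² = 0.2507, i.e. n_i ≈ 2; this pair matches.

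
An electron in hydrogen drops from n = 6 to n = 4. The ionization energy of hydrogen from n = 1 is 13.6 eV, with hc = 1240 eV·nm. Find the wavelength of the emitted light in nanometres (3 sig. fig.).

ΔE = 13.60 × (1/4² − 1/6²) = 13.60 × 0.03472 = 0.4722 eV.
λ = hc/ΔE = 1240 / 0.4722 = 2630 nm.
This line belongs to the Brackett series.

2630 nm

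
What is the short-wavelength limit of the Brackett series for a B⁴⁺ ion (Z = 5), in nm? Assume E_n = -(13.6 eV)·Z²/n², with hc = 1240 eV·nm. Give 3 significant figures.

58.4 nm

The Brackett series has lower level n_f = 4; the series limit corresponds to n_i → ∞.
ΔE_max = 13.6 × 25 / 4² = 21.25 eV.
λ_min = 1240 / 21.25 = 58.4 nm.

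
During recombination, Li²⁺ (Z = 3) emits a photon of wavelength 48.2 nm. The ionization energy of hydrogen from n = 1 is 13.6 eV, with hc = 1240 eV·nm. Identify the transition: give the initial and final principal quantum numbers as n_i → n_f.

n_i = 5, n_f = 2

The photon energy is ΔE = hc/λ = 1240 / 48.2 = 25.73 eV.
With Z = 3, ΔE = 122.4 × (1/n_f² − 1/n_i²), so 1/n_f² − 1/n_i² = 0.2102.
Trying n_f = 2 gives 1/n_i² = 0.03982, i.e. n_i ≈ 5; this pair matches.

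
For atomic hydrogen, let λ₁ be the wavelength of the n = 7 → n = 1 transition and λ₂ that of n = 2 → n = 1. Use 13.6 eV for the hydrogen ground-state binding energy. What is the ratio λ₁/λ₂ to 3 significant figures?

λ ∝ 1/ΔE ∝ 1/(1/n_f² − 1/n_i²), and the Z² and hc factors cancel in the ratio.
λ₁/λ₂ = (1/1² − 1/2²)/(1/1² − 1/7²) = 0.7500/0.9796 = 0.766.

0.766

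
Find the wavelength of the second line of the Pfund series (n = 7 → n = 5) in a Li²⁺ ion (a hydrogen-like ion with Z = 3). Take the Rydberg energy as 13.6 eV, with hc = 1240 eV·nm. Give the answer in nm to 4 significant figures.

The Pfund series terminates on n_f = 5; the second line has n_i = 5+2 = 7.
ΔE = 122.4 × (1/5² − 1/7²) = 2.398 eV.
λ = 1240 / 2.398 = 517.1 nm.

517.1 nm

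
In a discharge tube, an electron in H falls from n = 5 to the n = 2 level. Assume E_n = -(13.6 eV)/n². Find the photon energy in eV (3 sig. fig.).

2.86 eV

E_5 = −13.60/25 = −0.5440 eV and E_2 = −13.60/4 = −3.400 eV.
The photon energy is |E_5 − E_2| = 2.86 eV.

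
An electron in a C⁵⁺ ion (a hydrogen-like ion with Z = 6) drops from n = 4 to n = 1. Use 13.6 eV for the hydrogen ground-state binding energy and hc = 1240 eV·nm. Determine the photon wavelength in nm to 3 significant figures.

For Z = 6 the level energies scale as Z², so the effective Rydberg energy is 13.6 × 36 = 489.6 eV.
ΔE = 489.6 × (1/1² − 1/4²) = 489.6 × 0.9375 = 459.0 eV.
λ = hc/ΔE = 1240 / 459.0 = 2.70 nm.

2.70 nm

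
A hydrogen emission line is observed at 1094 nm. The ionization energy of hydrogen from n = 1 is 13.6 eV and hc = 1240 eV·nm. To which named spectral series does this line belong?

ΔE = 1240/1094 = 1.133 eV.
This matches 13.6 × (1/3² − 1/6²), so n_f = 3: the Paschen series.

Paschen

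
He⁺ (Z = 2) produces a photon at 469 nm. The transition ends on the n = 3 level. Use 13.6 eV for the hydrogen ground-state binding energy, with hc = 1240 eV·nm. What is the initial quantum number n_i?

The photon energy is ΔE = hc/λ = 1240 / 469 = 2.644 eV.
With Z = 2, ΔE = 54.40 × (1/n_f² − 1/n_i²), so 1/n_f² − 1/n_i² = 0.04860.
With n_f = 3: 1/n_i² = 1/9 − 0.04860 = 0.06251, so n_i ≈ 4.00.

n_i = 4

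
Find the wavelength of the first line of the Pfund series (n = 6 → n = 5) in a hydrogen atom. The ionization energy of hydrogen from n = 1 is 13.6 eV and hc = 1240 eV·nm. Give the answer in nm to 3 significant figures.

7460 nm

The Pfund series terminates on n_f = 5; the first line has n_i = 5+1 = 6.
ΔE = 13.60 × (1/5² − 1/6²) = 0.1662 eV.
λ = 1240 / 0.1662 = 7460 nm.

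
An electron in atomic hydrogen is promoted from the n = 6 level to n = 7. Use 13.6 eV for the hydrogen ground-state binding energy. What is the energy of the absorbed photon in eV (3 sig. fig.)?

E_7 = −13.60/49 = −0.2776 eV and E_6 = −13.60/36 = −0.3778 eV.
The photon energy is |E_7 − E_6| = 0.100 eV.

0.100 eV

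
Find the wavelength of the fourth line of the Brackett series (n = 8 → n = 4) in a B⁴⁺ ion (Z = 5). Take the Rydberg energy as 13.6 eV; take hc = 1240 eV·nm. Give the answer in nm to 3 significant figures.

The Brackett series terminates on n_f = 4; the fourth line has n_i = 4+4 = 8.
ΔE = 340.0 × (1/4² − 1/8²) = 15.94 eV.
λ = 1240 / 15.94 = 77.8 nm.

77.8 nm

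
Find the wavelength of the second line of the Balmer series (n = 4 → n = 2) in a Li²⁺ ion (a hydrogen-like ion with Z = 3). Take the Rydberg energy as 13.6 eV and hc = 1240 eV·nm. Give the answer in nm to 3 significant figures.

The Balmer series terminates on n_f = 2; the second line has n_i = 2+2 = 4.
ΔE = 122.4 × (1/2² − 1/4²) = 22.95 eV.
λ = 1240 / 22.95 = 54.0 nm.

54.0 nm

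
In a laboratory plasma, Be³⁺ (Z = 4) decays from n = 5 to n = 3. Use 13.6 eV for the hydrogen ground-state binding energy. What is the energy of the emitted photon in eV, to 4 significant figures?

The Bohr energies scale as Z², so for Z = 4: E_n = −217.6/n² eV.
E_5 = −217.6/25 = −8.704 eV and E_3 = −217.6/9 = −24.18 eV.
The photon energy is |E_5 − E_3| = 15.47 eV.

15.47 eV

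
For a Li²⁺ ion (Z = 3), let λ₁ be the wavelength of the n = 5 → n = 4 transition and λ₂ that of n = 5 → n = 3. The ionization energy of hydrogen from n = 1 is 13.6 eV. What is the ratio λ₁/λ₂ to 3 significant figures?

λ ∝ 1/ΔE ∝ 1/(1/n_f² − 1/n_i²), and the Z² and hc factors cancel in the ratio.
λ₁/λ₂ = (1/3² − 1/5²)/(1/4² − 1/5²) = 0.07111/0.02250 = 3.16.

3.16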